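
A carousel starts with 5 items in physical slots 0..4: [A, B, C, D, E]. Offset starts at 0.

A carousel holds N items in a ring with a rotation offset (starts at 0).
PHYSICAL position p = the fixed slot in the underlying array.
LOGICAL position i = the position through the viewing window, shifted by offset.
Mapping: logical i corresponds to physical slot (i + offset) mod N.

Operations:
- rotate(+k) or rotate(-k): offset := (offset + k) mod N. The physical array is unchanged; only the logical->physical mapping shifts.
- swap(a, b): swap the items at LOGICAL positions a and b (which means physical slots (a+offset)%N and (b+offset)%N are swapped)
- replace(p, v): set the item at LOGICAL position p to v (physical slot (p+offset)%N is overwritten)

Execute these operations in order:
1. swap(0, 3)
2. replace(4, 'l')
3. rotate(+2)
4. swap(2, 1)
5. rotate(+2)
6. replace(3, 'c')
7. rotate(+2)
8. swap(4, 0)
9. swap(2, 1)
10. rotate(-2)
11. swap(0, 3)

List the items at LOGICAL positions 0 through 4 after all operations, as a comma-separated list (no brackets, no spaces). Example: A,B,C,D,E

Answer: l,B,D,A,c

Derivation:
After op 1 (swap(0, 3)): offset=0, physical=[D,B,C,A,E], logical=[D,B,C,A,E]
After op 2 (replace(4, 'l')): offset=0, physical=[D,B,C,A,l], logical=[D,B,C,A,l]
After op 3 (rotate(+2)): offset=2, physical=[D,B,C,A,l], logical=[C,A,l,D,B]
After op 4 (swap(2, 1)): offset=2, physical=[D,B,C,l,A], logical=[C,l,A,D,B]
After op 5 (rotate(+2)): offset=4, physical=[D,B,C,l,A], logical=[A,D,B,C,l]
After op 6 (replace(3, 'c')): offset=4, physical=[D,B,c,l,A], logical=[A,D,B,c,l]
After op 7 (rotate(+2)): offset=1, physical=[D,B,c,l,A], logical=[B,c,l,A,D]
After op 8 (swap(4, 0)): offset=1, physical=[B,D,c,l,A], logical=[D,c,l,A,B]
After op 9 (swap(2, 1)): offset=1, physical=[B,D,l,c,A], logical=[D,l,c,A,B]
After op 10 (rotate(-2)): offset=4, physical=[B,D,l,c,A], logical=[A,B,D,l,c]
After op 11 (swap(0, 3)): offset=4, physical=[B,D,A,c,l], logical=[l,B,D,A,c]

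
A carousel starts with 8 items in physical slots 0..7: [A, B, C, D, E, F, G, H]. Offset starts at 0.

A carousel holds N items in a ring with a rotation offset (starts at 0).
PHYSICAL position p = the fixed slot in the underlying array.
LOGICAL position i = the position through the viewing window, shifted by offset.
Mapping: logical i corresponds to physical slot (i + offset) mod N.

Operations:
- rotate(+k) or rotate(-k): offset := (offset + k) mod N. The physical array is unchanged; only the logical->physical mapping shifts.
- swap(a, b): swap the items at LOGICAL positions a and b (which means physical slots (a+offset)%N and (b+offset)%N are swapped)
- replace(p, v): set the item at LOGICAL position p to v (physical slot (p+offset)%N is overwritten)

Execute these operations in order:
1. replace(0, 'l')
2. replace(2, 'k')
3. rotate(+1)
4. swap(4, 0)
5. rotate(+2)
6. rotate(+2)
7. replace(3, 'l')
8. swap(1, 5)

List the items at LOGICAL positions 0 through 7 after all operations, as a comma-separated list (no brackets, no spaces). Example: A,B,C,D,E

Answer: B,k,H,l,F,G,D,E

Derivation:
After op 1 (replace(0, 'l')): offset=0, physical=[l,B,C,D,E,F,G,H], logical=[l,B,C,D,E,F,G,H]
After op 2 (replace(2, 'k')): offset=0, physical=[l,B,k,D,E,F,G,H], logical=[l,B,k,D,E,F,G,H]
After op 3 (rotate(+1)): offset=1, physical=[l,B,k,D,E,F,G,H], logical=[B,k,D,E,F,G,H,l]
After op 4 (swap(4, 0)): offset=1, physical=[l,F,k,D,E,B,G,H], logical=[F,k,D,E,B,G,H,l]
After op 5 (rotate(+2)): offset=3, physical=[l,F,k,D,E,B,G,H], logical=[D,E,B,G,H,l,F,k]
After op 6 (rotate(+2)): offset=5, physical=[l,F,k,D,E,B,G,H], logical=[B,G,H,l,F,k,D,E]
After op 7 (replace(3, 'l')): offset=5, physical=[l,F,k,D,E,B,G,H], logical=[B,G,H,l,F,k,D,E]
After op 8 (swap(1, 5)): offset=5, physical=[l,F,G,D,E,B,k,H], logical=[B,k,H,l,F,G,D,E]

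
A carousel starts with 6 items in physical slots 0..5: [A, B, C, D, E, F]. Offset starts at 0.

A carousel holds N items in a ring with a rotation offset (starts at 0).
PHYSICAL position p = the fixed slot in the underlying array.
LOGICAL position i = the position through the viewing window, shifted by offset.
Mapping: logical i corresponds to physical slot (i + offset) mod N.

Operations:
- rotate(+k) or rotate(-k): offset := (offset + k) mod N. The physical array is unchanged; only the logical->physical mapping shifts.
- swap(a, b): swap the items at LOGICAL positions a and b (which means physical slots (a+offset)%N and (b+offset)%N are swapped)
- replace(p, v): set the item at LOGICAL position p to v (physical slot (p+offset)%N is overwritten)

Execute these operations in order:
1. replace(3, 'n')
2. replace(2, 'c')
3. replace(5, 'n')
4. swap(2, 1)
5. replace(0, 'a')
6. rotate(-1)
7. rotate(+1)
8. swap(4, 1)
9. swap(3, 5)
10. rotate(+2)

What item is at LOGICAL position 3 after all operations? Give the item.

After op 1 (replace(3, 'n')): offset=0, physical=[A,B,C,n,E,F], logical=[A,B,C,n,E,F]
After op 2 (replace(2, 'c')): offset=0, physical=[A,B,c,n,E,F], logical=[A,B,c,n,E,F]
After op 3 (replace(5, 'n')): offset=0, physical=[A,B,c,n,E,n], logical=[A,B,c,n,E,n]
After op 4 (swap(2, 1)): offset=0, physical=[A,c,B,n,E,n], logical=[A,c,B,n,E,n]
After op 5 (replace(0, 'a')): offset=0, physical=[a,c,B,n,E,n], logical=[a,c,B,n,E,n]
After op 6 (rotate(-1)): offset=5, physical=[a,c,B,n,E,n], logical=[n,a,c,B,n,E]
After op 7 (rotate(+1)): offset=0, physical=[a,c,B,n,E,n], logical=[a,c,B,n,E,n]
After op 8 (swap(4, 1)): offset=0, physical=[a,E,B,n,c,n], logical=[a,E,B,n,c,n]
After op 9 (swap(3, 5)): offset=0, physical=[a,E,B,n,c,n], logical=[a,E,B,n,c,n]
After op 10 (rotate(+2)): offset=2, physical=[a,E,B,n,c,n], logical=[B,n,c,n,a,E]

Answer: n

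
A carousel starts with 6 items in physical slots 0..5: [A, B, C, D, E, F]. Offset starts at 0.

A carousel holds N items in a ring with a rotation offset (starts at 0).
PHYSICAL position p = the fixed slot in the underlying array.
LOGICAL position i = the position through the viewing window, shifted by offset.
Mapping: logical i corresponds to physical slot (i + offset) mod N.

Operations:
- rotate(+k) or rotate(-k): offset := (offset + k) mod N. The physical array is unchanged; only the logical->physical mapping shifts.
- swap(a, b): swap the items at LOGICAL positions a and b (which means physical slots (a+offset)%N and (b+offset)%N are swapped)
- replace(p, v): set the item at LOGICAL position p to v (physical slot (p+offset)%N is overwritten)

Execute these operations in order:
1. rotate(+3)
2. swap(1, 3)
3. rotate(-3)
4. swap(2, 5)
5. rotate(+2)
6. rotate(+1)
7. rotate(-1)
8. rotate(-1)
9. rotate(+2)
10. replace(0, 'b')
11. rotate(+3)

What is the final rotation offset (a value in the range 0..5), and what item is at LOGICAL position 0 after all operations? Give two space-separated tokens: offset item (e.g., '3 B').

Answer: 0 E

Derivation:
After op 1 (rotate(+3)): offset=3, physical=[A,B,C,D,E,F], logical=[D,E,F,A,B,C]
After op 2 (swap(1, 3)): offset=3, physical=[E,B,C,D,A,F], logical=[D,A,F,E,B,C]
After op 3 (rotate(-3)): offset=0, physical=[E,B,C,D,A,F], logical=[E,B,C,D,A,F]
After op 4 (swap(2, 5)): offset=0, physical=[E,B,F,D,A,C], logical=[E,B,F,D,A,C]
After op 5 (rotate(+2)): offset=2, physical=[E,B,F,D,A,C], logical=[F,D,A,C,E,B]
After op 6 (rotate(+1)): offset=3, physical=[E,B,F,D,A,C], logical=[D,A,C,E,B,F]
After op 7 (rotate(-1)): offset=2, physical=[E,B,F,D,A,C], logical=[F,D,A,C,E,B]
After op 8 (rotate(-1)): offset=1, physical=[E,B,F,D,A,C], logical=[B,F,D,A,C,E]
After op 9 (rotate(+2)): offset=3, physical=[E,B,F,D,A,C], logical=[D,A,C,E,B,F]
After op 10 (replace(0, 'b')): offset=3, physical=[E,B,F,b,A,C], logical=[b,A,C,E,B,F]
After op 11 (rotate(+3)): offset=0, physical=[E,B,F,b,A,C], logical=[E,B,F,b,A,C]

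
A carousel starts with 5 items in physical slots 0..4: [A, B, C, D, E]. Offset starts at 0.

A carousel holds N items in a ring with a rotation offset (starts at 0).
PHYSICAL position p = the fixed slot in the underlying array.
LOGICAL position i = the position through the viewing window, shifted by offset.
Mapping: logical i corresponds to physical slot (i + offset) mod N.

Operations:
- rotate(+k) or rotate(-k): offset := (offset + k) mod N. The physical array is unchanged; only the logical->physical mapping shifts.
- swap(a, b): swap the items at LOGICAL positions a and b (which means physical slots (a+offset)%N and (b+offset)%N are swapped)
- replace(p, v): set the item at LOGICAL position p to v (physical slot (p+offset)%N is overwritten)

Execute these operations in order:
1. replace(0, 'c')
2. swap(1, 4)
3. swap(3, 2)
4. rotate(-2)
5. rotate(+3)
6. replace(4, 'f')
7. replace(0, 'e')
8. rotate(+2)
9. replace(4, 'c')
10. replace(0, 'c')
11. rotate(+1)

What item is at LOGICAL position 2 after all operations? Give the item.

After op 1 (replace(0, 'c')): offset=0, physical=[c,B,C,D,E], logical=[c,B,C,D,E]
After op 2 (swap(1, 4)): offset=0, physical=[c,E,C,D,B], logical=[c,E,C,D,B]
After op 3 (swap(3, 2)): offset=0, physical=[c,E,D,C,B], logical=[c,E,D,C,B]
After op 4 (rotate(-2)): offset=3, physical=[c,E,D,C,B], logical=[C,B,c,E,D]
After op 5 (rotate(+3)): offset=1, physical=[c,E,D,C,B], logical=[E,D,C,B,c]
After op 6 (replace(4, 'f')): offset=1, physical=[f,E,D,C,B], logical=[E,D,C,B,f]
After op 7 (replace(0, 'e')): offset=1, physical=[f,e,D,C,B], logical=[e,D,C,B,f]
After op 8 (rotate(+2)): offset=3, physical=[f,e,D,C,B], logical=[C,B,f,e,D]
After op 9 (replace(4, 'c')): offset=3, physical=[f,e,c,C,B], logical=[C,B,f,e,c]
After op 10 (replace(0, 'c')): offset=3, physical=[f,e,c,c,B], logical=[c,B,f,e,c]
After op 11 (rotate(+1)): offset=4, physical=[f,e,c,c,B], logical=[B,f,e,c,c]

Answer: e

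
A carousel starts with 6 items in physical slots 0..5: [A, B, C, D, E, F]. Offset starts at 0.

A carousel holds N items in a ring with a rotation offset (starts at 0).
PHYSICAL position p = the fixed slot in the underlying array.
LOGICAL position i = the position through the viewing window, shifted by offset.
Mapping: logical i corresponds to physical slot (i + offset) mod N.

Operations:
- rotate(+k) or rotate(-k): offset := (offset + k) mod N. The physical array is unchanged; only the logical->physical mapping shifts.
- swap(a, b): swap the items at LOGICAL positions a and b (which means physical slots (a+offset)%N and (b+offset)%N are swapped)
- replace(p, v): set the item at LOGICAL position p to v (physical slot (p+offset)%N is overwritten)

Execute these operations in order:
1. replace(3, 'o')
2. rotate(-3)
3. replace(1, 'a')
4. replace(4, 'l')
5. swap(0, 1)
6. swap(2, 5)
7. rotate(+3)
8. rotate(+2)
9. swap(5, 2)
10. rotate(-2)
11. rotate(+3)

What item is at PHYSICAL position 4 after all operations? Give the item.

After op 1 (replace(3, 'o')): offset=0, physical=[A,B,C,o,E,F], logical=[A,B,C,o,E,F]
After op 2 (rotate(-3)): offset=3, physical=[A,B,C,o,E,F], logical=[o,E,F,A,B,C]
After op 3 (replace(1, 'a')): offset=3, physical=[A,B,C,o,a,F], logical=[o,a,F,A,B,C]
After op 4 (replace(4, 'l')): offset=3, physical=[A,l,C,o,a,F], logical=[o,a,F,A,l,C]
After op 5 (swap(0, 1)): offset=3, physical=[A,l,C,a,o,F], logical=[a,o,F,A,l,C]
After op 6 (swap(2, 5)): offset=3, physical=[A,l,F,a,o,C], logical=[a,o,C,A,l,F]
After op 7 (rotate(+3)): offset=0, physical=[A,l,F,a,o,C], logical=[A,l,F,a,o,C]
After op 8 (rotate(+2)): offset=2, physical=[A,l,F,a,o,C], logical=[F,a,o,C,A,l]
After op 9 (swap(5, 2)): offset=2, physical=[A,o,F,a,l,C], logical=[F,a,l,C,A,o]
After op 10 (rotate(-2)): offset=0, physical=[A,o,F,a,l,C], logical=[A,o,F,a,l,C]
After op 11 (rotate(+3)): offset=3, physical=[A,o,F,a,l,C], logical=[a,l,C,A,o,F]

Answer: l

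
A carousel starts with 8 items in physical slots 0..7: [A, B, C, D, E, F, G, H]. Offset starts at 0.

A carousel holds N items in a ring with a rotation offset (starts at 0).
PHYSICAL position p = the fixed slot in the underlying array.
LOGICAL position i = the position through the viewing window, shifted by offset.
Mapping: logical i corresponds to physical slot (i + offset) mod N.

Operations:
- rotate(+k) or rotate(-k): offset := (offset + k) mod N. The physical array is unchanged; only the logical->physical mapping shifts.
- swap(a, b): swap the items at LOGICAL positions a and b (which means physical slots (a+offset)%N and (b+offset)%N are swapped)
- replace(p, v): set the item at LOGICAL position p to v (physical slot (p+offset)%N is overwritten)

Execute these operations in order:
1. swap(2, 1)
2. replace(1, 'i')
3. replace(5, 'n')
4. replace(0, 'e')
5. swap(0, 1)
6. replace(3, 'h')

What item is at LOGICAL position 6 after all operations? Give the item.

Answer: G

Derivation:
After op 1 (swap(2, 1)): offset=0, physical=[A,C,B,D,E,F,G,H], logical=[A,C,B,D,E,F,G,H]
After op 2 (replace(1, 'i')): offset=0, physical=[A,i,B,D,E,F,G,H], logical=[A,i,B,D,E,F,G,H]
After op 3 (replace(5, 'n')): offset=0, physical=[A,i,B,D,E,n,G,H], logical=[A,i,B,D,E,n,G,H]
After op 4 (replace(0, 'e')): offset=0, physical=[e,i,B,D,E,n,G,H], logical=[e,i,B,D,E,n,G,H]
After op 5 (swap(0, 1)): offset=0, physical=[i,e,B,D,E,n,G,H], logical=[i,e,B,D,E,n,G,H]
After op 6 (replace(3, 'h')): offset=0, physical=[i,e,B,h,E,n,G,H], logical=[i,e,B,h,E,n,G,H]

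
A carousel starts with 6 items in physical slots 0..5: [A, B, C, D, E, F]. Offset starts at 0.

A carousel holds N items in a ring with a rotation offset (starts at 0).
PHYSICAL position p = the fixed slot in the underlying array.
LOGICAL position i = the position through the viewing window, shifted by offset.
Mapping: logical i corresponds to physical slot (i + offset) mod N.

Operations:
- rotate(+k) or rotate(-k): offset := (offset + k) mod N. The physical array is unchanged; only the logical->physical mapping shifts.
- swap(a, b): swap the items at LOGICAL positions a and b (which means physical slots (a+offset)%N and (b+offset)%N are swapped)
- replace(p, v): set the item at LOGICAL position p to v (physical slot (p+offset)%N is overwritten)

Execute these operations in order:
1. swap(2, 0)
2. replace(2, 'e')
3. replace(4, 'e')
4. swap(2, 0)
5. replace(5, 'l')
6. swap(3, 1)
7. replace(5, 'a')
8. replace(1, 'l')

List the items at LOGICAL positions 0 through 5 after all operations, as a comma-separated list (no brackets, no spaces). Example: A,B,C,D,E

After op 1 (swap(2, 0)): offset=0, physical=[C,B,A,D,E,F], logical=[C,B,A,D,E,F]
After op 2 (replace(2, 'e')): offset=0, physical=[C,B,e,D,E,F], logical=[C,B,e,D,E,F]
After op 3 (replace(4, 'e')): offset=0, physical=[C,B,e,D,e,F], logical=[C,B,e,D,e,F]
After op 4 (swap(2, 0)): offset=0, physical=[e,B,C,D,e,F], logical=[e,B,C,D,e,F]
After op 5 (replace(5, 'l')): offset=0, physical=[e,B,C,D,e,l], logical=[e,B,C,D,e,l]
After op 6 (swap(3, 1)): offset=0, physical=[e,D,C,B,e,l], logical=[e,D,C,B,e,l]
After op 7 (replace(5, 'a')): offset=0, physical=[e,D,C,B,e,a], logical=[e,D,C,B,e,a]
After op 8 (replace(1, 'l')): offset=0, physical=[e,l,C,B,e,a], logical=[e,l,C,B,e,a]

Answer: e,l,C,B,e,a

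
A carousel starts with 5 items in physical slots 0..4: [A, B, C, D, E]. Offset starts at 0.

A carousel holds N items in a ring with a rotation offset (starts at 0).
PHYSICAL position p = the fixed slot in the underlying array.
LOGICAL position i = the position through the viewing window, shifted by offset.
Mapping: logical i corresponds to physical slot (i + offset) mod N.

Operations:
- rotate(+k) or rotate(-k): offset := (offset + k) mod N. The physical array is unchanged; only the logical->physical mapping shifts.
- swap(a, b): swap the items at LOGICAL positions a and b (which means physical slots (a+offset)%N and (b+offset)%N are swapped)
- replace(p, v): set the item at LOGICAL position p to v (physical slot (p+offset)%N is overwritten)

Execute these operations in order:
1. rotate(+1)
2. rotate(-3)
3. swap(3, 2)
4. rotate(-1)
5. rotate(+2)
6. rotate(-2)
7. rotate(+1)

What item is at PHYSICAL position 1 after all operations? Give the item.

Answer: A

Derivation:
After op 1 (rotate(+1)): offset=1, physical=[A,B,C,D,E], logical=[B,C,D,E,A]
After op 2 (rotate(-3)): offset=3, physical=[A,B,C,D,E], logical=[D,E,A,B,C]
After op 3 (swap(3, 2)): offset=3, physical=[B,A,C,D,E], logical=[D,E,B,A,C]
After op 4 (rotate(-1)): offset=2, physical=[B,A,C,D,E], logical=[C,D,E,B,A]
After op 5 (rotate(+2)): offset=4, physical=[B,A,C,D,E], logical=[E,B,A,C,D]
After op 6 (rotate(-2)): offset=2, physical=[B,A,C,D,E], logical=[C,D,E,B,A]
After op 7 (rotate(+1)): offset=3, physical=[B,A,C,D,E], logical=[D,E,B,A,C]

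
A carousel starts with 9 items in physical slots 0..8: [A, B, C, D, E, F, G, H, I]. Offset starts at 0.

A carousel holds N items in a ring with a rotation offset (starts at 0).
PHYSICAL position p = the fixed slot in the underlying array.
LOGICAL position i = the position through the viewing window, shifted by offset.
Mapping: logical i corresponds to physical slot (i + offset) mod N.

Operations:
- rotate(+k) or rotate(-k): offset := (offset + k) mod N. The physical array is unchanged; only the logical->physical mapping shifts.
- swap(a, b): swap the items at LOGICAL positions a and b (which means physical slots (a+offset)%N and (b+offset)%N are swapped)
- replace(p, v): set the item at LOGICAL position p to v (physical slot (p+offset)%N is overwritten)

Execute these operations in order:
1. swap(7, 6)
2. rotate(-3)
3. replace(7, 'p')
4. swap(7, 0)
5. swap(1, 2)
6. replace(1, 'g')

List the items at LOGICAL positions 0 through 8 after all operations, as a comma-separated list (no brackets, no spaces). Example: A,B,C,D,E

After op 1 (swap(7, 6)): offset=0, physical=[A,B,C,D,E,F,H,G,I], logical=[A,B,C,D,E,F,H,G,I]
After op 2 (rotate(-3)): offset=6, physical=[A,B,C,D,E,F,H,G,I], logical=[H,G,I,A,B,C,D,E,F]
After op 3 (replace(7, 'p')): offset=6, physical=[A,B,C,D,p,F,H,G,I], logical=[H,G,I,A,B,C,D,p,F]
After op 4 (swap(7, 0)): offset=6, physical=[A,B,C,D,H,F,p,G,I], logical=[p,G,I,A,B,C,D,H,F]
After op 5 (swap(1, 2)): offset=6, physical=[A,B,C,D,H,F,p,I,G], logical=[p,I,G,A,B,C,D,H,F]
After op 6 (replace(1, 'g')): offset=6, physical=[A,B,C,D,H,F,p,g,G], logical=[p,g,G,A,B,C,D,H,F]

Answer: p,g,G,A,B,C,D,H,F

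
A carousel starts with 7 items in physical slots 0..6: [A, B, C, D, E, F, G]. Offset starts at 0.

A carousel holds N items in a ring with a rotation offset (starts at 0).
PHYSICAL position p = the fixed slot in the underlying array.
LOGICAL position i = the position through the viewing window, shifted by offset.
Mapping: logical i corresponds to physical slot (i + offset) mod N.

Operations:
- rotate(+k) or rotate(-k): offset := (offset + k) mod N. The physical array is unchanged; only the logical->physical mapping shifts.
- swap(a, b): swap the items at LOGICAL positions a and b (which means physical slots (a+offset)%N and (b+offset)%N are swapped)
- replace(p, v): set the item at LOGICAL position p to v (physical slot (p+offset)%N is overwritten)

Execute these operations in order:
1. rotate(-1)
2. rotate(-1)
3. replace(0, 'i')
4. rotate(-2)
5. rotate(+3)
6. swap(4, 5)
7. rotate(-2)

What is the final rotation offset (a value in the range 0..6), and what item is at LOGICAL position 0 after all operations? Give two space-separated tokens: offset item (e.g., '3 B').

Answer: 4 D

Derivation:
After op 1 (rotate(-1)): offset=6, physical=[A,B,C,D,E,F,G], logical=[G,A,B,C,D,E,F]
After op 2 (rotate(-1)): offset=5, physical=[A,B,C,D,E,F,G], logical=[F,G,A,B,C,D,E]
After op 3 (replace(0, 'i')): offset=5, physical=[A,B,C,D,E,i,G], logical=[i,G,A,B,C,D,E]
After op 4 (rotate(-2)): offset=3, physical=[A,B,C,D,E,i,G], logical=[D,E,i,G,A,B,C]
After op 5 (rotate(+3)): offset=6, physical=[A,B,C,D,E,i,G], logical=[G,A,B,C,D,E,i]
After op 6 (swap(4, 5)): offset=6, physical=[A,B,C,E,D,i,G], logical=[G,A,B,C,E,D,i]
After op 7 (rotate(-2)): offset=4, physical=[A,B,C,E,D,i,G], logical=[D,i,G,A,B,C,E]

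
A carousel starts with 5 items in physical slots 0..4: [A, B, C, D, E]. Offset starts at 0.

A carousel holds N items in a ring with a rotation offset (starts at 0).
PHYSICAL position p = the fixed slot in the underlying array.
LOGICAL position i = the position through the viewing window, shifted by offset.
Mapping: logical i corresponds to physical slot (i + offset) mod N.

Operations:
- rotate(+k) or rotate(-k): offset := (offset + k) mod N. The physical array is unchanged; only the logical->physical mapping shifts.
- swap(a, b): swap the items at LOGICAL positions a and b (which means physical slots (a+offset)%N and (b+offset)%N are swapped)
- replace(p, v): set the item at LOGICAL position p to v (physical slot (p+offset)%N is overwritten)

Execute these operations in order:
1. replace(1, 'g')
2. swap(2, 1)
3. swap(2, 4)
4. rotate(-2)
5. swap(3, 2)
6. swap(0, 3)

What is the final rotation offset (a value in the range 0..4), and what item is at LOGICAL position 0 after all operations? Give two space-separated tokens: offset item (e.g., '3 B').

After op 1 (replace(1, 'g')): offset=0, physical=[A,g,C,D,E], logical=[A,g,C,D,E]
After op 2 (swap(2, 1)): offset=0, physical=[A,C,g,D,E], logical=[A,C,g,D,E]
After op 3 (swap(2, 4)): offset=0, physical=[A,C,E,D,g], logical=[A,C,E,D,g]
After op 4 (rotate(-2)): offset=3, physical=[A,C,E,D,g], logical=[D,g,A,C,E]
After op 5 (swap(3, 2)): offset=3, physical=[C,A,E,D,g], logical=[D,g,C,A,E]
After op 6 (swap(0, 3)): offset=3, physical=[C,D,E,A,g], logical=[A,g,C,D,E]

Answer: 3 A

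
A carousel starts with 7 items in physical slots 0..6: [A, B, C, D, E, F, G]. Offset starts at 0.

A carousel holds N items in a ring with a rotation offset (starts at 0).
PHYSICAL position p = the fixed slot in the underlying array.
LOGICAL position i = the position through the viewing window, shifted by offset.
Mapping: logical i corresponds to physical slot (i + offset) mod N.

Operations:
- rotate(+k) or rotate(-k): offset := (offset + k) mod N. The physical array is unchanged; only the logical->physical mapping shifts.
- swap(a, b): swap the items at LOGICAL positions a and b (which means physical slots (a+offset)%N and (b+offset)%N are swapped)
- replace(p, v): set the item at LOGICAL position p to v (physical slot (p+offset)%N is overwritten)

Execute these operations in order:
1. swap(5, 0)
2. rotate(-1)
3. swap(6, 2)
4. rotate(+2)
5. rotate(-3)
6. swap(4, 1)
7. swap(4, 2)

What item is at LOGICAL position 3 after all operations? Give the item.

Answer: A

Derivation:
After op 1 (swap(5, 0)): offset=0, physical=[F,B,C,D,E,A,G], logical=[F,B,C,D,E,A,G]
After op 2 (rotate(-1)): offset=6, physical=[F,B,C,D,E,A,G], logical=[G,F,B,C,D,E,A]
After op 3 (swap(6, 2)): offset=6, physical=[F,A,C,D,E,B,G], logical=[G,F,A,C,D,E,B]
After op 4 (rotate(+2)): offset=1, physical=[F,A,C,D,E,B,G], logical=[A,C,D,E,B,G,F]
After op 5 (rotate(-3)): offset=5, physical=[F,A,C,D,E,B,G], logical=[B,G,F,A,C,D,E]
After op 6 (swap(4, 1)): offset=5, physical=[F,A,G,D,E,B,C], logical=[B,C,F,A,G,D,E]
After op 7 (swap(4, 2)): offset=5, physical=[G,A,F,D,E,B,C], logical=[B,C,G,A,F,D,E]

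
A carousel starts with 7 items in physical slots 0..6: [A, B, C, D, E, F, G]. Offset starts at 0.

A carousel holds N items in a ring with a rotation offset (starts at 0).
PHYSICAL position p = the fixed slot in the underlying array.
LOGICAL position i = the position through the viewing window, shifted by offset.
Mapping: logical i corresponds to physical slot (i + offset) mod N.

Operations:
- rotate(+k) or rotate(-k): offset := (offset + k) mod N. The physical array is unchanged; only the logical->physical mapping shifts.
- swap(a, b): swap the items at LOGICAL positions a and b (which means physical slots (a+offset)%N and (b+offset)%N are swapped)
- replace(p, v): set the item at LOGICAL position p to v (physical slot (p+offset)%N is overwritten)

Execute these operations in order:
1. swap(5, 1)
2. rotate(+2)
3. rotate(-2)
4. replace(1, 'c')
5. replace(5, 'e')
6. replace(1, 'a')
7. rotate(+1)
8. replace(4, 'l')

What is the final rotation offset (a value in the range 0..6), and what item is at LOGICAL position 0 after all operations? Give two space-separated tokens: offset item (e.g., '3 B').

Answer: 1 a

Derivation:
After op 1 (swap(5, 1)): offset=0, physical=[A,F,C,D,E,B,G], logical=[A,F,C,D,E,B,G]
After op 2 (rotate(+2)): offset=2, physical=[A,F,C,D,E,B,G], logical=[C,D,E,B,G,A,F]
After op 3 (rotate(-2)): offset=0, physical=[A,F,C,D,E,B,G], logical=[A,F,C,D,E,B,G]
After op 4 (replace(1, 'c')): offset=0, physical=[A,c,C,D,E,B,G], logical=[A,c,C,D,E,B,G]
After op 5 (replace(5, 'e')): offset=0, physical=[A,c,C,D,E,e,G], logical=[A,c,C,D,E,e,G]
After op 6 (replace(1, 'a')): offset=0, physical=[A,a,C,D,E,e,G], logical=[A,a,C,D,E,e,G]
After op 7 (rotate(+1)): offset=1, physical=[A,a,C,D,E,e,G], logical=[a,C,D,E,e,G,A]
After op 8 (replace(4, 'l')): offset=1, physical=[A,a,C,D,E,l,G], logical=[a,C,D,E,l,G,A]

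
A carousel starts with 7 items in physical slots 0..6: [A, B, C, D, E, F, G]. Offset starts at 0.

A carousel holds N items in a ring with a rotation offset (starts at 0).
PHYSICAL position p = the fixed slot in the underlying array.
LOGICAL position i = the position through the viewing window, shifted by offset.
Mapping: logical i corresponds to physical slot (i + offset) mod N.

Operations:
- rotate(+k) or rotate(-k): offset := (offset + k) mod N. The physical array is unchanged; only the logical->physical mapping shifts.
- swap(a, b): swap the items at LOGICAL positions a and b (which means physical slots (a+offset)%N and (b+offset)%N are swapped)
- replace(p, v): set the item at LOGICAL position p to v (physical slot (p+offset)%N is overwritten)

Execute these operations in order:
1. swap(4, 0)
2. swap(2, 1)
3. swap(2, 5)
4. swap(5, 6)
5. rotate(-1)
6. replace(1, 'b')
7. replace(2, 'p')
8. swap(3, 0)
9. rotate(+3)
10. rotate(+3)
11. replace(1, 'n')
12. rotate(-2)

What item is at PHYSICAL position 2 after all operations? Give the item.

Answer: B

Derivation:
After op 1 (swap(4, 0)): offset=0, physical=[E,B,C,D,A,F,G], logical=[E,B,C,D,A,F,G]
After op 2 (swap(2, 1)): offset=0, physical=[E,C,B,D,A,F,G], logical=[E,C,B,D,A,F,G]
After op 3 (swap(2, 5)): offset=0, physical=[E,C,F,D,A,B,G], logical=[E,C,F,D,A,B,G]
After op 4 (swap(5, 6)): offset=0, physical=[E,C,F,D,A,G,B], logical=[E,C,F,D,A,G,B]
After op 5 (rotate(-1)): offset=6, physical=[E,C,F,D,A,G,B], logical=[B,E,C,F,D,A,G]
After op 6 (replace(1, 'b')): offset=6, physical=[b,C,F,D,A,G,B], logical=[B,b,C,F,D,A,G]
After op 7 (replace(2, 'p')): offset=6, physical=[b,p,F,D,A,G,B], logical=[B,b,p,F,D,A,G]
After op 8 (swap(3, 0)): offset=6, physical=[b,p,B,D,A,G,F], logical=[F,b,p,B,D,A,G]
After op 9 (rotate(+3)): offset=2, physical=[b,p,B,D,A,G,F], logical=[B,D,A,G,F,b,p]
After op 10 (rotate(+3)): offset=5, physical=[b,p,B,D,A,G,F], logical=[G,F,b,p,B,D,A]
After op 11 (replace(1, 'n')): offset=5, physical=[b,p,B,D,A,G,n], logical=[G,n,b,p,B,D,A]
After op 12 (rotate(-2)): offset=3, physical=[b,p,B,D,A,G,n], logical=[D,A,G,n,b,p,B]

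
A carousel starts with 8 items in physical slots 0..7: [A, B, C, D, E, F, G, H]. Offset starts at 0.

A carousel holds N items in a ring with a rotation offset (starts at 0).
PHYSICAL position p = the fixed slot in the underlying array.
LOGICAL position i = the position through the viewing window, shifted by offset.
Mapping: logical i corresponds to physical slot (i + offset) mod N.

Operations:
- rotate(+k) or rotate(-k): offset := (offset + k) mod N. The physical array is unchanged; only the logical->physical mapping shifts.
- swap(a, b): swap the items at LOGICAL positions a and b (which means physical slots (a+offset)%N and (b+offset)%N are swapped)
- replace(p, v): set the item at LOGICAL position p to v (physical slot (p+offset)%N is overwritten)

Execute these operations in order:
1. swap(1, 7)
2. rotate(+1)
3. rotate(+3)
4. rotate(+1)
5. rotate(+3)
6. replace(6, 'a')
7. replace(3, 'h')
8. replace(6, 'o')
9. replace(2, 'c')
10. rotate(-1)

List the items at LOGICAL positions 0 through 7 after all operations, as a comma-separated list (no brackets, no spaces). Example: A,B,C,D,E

Answer: B,A,H,c,h,E,F,o

Derivation:
After op 1 (swap(1, 7)): offset=0, physical=[A,H,C,D,E,F,G,B], logical=[A,H,C,D,E,F,G,B]
After op 2 (rotate(+1)): offset=1, physical=[A,H,C,D,E,F,G,B], logical=[H,C,D,E,F,G,B,A]
After op 3 (rotate(+3)): offset=4, physical=[A,H,C,D,E,F,G,B], logical=[E,F,G,B,A,H,C,D]
After op 4 (rotate(+1)): offset=5, physical=[A,H,C,D,E,F,G,B], logical=[F,G,B,A,H,C,D,E]
After op 5 (rotate(+3)): offset=0, physical=[A,H,C,D,E,F,G,B], logical=[A,H,C,D,E,F,G,B]
After op 6 (replace(6, 'a')): offset=0, physical=[A,H,C,D,E,F,a,B], logical=[A,H,C,D,E,F,a,B]
After op 7 (replace(3, 'h')): offset=0, physical=[A,H,C,h,E,F,a,B], logical=[A,H,C,h,E,F,a,B]
After op 8 (replace(6, 'o')): offset=0, physical=[A,H,C,h,E,F,o,B], logical=[A,H,C,h,E,F,o,B]
After op 9 (replace(2, 'c')): offset=0, physical=[A,H,c,h,E,F,o,B], logical=[A,H,c,h,E,F,o,B]
After op 10 (rotate(-1)): offset=7, physical=[A,H,c,h,E,F,o,B], logical=[B,A,H,c,h,E,F,o]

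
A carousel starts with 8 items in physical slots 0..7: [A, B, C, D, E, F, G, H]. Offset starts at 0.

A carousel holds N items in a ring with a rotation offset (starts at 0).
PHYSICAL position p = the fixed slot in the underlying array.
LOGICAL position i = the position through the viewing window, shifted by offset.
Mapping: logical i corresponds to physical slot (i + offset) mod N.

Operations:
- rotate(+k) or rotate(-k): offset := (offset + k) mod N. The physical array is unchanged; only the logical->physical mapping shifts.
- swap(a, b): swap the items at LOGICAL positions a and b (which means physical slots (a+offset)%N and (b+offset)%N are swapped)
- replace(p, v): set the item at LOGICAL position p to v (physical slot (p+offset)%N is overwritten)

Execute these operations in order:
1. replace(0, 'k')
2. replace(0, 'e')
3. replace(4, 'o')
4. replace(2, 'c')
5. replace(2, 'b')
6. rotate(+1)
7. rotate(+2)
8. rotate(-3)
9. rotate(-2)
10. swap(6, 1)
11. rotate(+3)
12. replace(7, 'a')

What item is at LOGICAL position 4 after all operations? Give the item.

After op 1 (replace(0, 'k')): offset=0, physical=[k,B,C,D,E,F,G,H], logical=[k,B,C,D,E,F,G,H]
After op 2 (replace(0, 'e')): offset=0, physical=[e,B,C,D,E,F,G,H], logical=[e,B,C,D,E,F,G,H]
After op 3 (replace(4, 'o')): offset=0, physical=[e,B,C,D,o,F,G,H], logical=[e,B,C,D,o,F,G,H]
After op 4 (replace(2, 'c')): offset=0, physical=[e,B,c,D,o,F,G,H], logical=[e,B,c,D,o,F,G,H]
After op 5 (replace(2, 'b')): offset=0, physical=[e,B,b,D,o,F,G,H], logical=[e,B,b,D,o,F,G,H]
After op 6 (rotate(+1)): offset=1, physical=[e,B,b,D,o,F,G,H], logical=[B,b,D,o,F,G,H,e]
After op 7 (rotate(+2)): offset=3, physical=[e,B,b,D,o,F,G,H], logical=[D,o,F,G,H,e,B,b]
After op 8 (rotate(-3)): offset=0, physical=[e,B,b,D,o,F,G,H], logical=[e,B,b,D,o,F,G,H]
After op 9 (rotate(-2)): offset=6, physical=[e,B,b,D,o,F,G,H], logical=[G,H,e,B,b,D,o,F]
After op 10 (swap(6, 1)): offset=6, physical=[e,B,b,D,H,F,G,o], logical=[G,o,e,B,b,D,H,F]
After op 11 (rotate(+3)): offset=1, physical=[e,B,b,D,H,F,G,o], logical=[B,b,D,H,F,G,o,e]
After op 12 (replace(7, 'a')): offset=1, physical=[a,B,b,D,H,F,G,o], logical=[B,b,D,H,F,G,o,a]

Answer: F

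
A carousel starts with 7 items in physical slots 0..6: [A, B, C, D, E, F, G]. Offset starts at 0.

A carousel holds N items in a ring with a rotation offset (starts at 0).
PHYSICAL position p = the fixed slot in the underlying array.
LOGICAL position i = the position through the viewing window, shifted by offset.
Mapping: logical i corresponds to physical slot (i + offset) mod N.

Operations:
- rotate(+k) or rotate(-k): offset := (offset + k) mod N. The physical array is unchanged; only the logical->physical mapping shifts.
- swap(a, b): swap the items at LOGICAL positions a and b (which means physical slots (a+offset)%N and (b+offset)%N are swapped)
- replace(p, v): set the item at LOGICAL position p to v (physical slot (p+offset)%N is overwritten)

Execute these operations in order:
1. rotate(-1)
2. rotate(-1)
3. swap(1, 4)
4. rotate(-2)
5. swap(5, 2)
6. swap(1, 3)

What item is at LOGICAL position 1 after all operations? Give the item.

Answer: C

Derivation:
After op 1 (rotate(-1)): offset=6, physical=[A,B,C,D,E,F,G], logical=[G,A,B,C,D,E,F]
After op 2 (rotate(-1)): offset=5, physical=[A,B,C,D,E,F,G], logical=[F,G,A,B,C,D,E]
After op 3 (swap(1, 4)): offset=5, physical=[A,B,G,D,E,F,C], logical=[F,C,A,B,G,D,E]
After op 4 (rotate(-2)): offset=3, physical=[A,B,G,D,E,F,C], logical=[D,E,F,C,A,B,G]
After op 5 (swap(5, 2)): offset=3, physical=[A,F,G,D,E,B,C], logical=[D,E,B,C,A,F,G]
After op 6 (swap(1, 3)): offset=3, physical=[A,F,G,D,C,B,E], logical=[D,C,B,E,A,F,G]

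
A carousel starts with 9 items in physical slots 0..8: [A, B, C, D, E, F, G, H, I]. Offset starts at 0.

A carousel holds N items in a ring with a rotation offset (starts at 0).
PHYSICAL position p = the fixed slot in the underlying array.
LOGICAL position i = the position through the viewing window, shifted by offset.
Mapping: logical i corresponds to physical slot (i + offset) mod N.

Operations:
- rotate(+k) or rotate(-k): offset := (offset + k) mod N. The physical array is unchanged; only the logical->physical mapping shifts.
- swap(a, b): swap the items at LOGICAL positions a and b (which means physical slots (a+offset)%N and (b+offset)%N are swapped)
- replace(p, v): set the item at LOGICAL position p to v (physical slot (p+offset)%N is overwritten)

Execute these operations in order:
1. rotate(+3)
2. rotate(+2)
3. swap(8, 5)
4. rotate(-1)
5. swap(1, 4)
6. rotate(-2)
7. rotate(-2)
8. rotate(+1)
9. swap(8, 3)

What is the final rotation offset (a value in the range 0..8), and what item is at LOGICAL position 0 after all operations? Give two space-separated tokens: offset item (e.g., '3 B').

Answer: 1 E

Derivation:
After op 1 (rotate(+3)): offset=3, physical=[A,B,C,D,E,F,G,H,I], logical=[D,E,F,G,H,I,A,B,C]
After op 2 (rotate(+2)): offset=5, physical=[A,B,C,D,E,F,G,H,I], logical=[F,G,H,I,A,B,C,D,E]
After op 3 (swap(8, 5)): offset=5, physical=[A,E,C,D,B,F,G,H,I], logical=[F,G,H,I,A,E,C,D,B]
After op 4 (rotate(-1)): offset=4, physical=[A,E,C,D,B,F,G,H,I], logical=[B,F,G,H,I,A,E,C,D]
After op 5 (swap(1, 4)): offset=4, physical=[A,E,C,D,B,I,G,H,F], logical=[B,I,G,H,F,A,E,C,D]
After op 6 (rotate(-2)): offset=2, physical=[A,E,C,D,B,I,G,H,F], logical=[C,D,B,I,G,H,F,A,E]
After op 7 (rotate(-2)): offset=0, physical=[A,E,C,D,B,I,G,H,F], logical=[A,E,C,D,B,I,G,H,F]
After op 8 (rotate(+1)): offset=1, physical=[A,E,C,D,B,I,G,H,F], logical=[E,C,D,B,I,G,H,F,A]
After op 9 (swap(8, 3)): offset=1, physical=[B,E,C,D,A,I,G,H,F], logical=[E,C,D,A,I,G,H,F,B]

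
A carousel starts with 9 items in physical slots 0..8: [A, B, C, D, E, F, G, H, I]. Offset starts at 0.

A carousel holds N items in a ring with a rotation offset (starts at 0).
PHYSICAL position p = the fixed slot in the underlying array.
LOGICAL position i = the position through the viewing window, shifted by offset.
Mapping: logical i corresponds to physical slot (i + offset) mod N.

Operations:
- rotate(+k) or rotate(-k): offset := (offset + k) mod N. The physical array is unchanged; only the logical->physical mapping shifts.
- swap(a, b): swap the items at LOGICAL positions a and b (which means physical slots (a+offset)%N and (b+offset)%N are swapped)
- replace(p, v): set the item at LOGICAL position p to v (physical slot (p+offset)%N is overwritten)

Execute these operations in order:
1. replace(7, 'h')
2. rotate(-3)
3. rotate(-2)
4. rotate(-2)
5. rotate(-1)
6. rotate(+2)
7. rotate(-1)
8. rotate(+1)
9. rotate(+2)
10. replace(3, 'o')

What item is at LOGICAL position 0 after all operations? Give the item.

Answer: F

Derivation:
After op 1 (replace(7, 'h')): offset=0, physical=[A,B,C,D,E,F,G,h,I], logical=[A,B,C,D,E,F,G,h,I]
After op 2 (rotate(-3)): offset=6, physical=[A,B,C,D,E,F,G,h,I], logical=[G,h,I,A,B,C,D,E,F]
After op 3 (rotate(-2)): offset=4, physical=[A,B,C,D,E,F,G,h,I], logical=[E,F,G,h,I,A,B,C,D]
After op 4 (rotate(-2)): offset=2, physical=[A,B,C,D,E,F,G,h,I], logical=[C,D,E,F,G,h,I,A,B]
After op 5 (rotate(-1)): offset=1, physical=[A,B,C,D,E,F,G,h,I], logical=[B,C,D,E,F,G,h,I,A]
After op 6 (rotate(+2)): offset=3, physical=[A,B,C,D,E,F,G,h,I], logical=[D,E,F,G,h,I,A,B,C]
After op 7 (rotate(-1)): offset=2, physical=[A,B,C,D,E,F,G,h,I], logical=[C,D,E,F,G,h,I,A,B]
After op 8 (rotate(+1)): offset=3, physical=[A,B,C,D,E,F,G,h,I], logical=[D,E,F,G,h,I,A,B,C]
After op 9 (rotate(+2)): offset=5, physical=[A,B,C,D,E,F,G,h,I], logical=[F,G,h,I,A,B,C,D,E]
After op 10 (replace(3, 'o')): offset=5, physical=[A,B,C,D,E,F,G,h,o], logical=[F,G,h,o,A,B,C,D,E]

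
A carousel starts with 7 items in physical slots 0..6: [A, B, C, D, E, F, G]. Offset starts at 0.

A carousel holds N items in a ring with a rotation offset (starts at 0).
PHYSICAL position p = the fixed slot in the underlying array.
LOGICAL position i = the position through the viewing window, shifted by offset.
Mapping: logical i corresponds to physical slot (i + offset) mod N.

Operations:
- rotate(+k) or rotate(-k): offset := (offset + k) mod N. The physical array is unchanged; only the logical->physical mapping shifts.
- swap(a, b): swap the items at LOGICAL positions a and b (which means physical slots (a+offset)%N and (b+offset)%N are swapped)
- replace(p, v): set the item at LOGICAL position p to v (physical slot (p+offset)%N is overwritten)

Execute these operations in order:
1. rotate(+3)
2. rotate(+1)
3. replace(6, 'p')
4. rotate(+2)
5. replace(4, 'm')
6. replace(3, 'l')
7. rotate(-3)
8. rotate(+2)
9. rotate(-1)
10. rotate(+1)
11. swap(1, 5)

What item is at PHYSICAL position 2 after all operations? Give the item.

Answer: l

Derivation:
After op 1 (rotate(+3)): offset=3, physical=[A,B,C,D,E,F,G], logical=[D,E,F,G,A,B,C]
After op 2 (rotate(+1)): offset=4, physical=[A,B,C,D,E,F,G], logical=[E,F,G,A,B,C,D]
After op 3 (replace(6, 'p')): offset=4, physical=[A,B,C,p,E,F,G], logical=[E,F,G,A,B,C,p]
After op 4 (rotate(+2)): offset=6, physical=[A,B,C,p,E,F,G], logical=[G,A,B,C,p,E,F]
After op 5 (replace(4, 'm')): offset=6, physical=[A,B,C,m,E,F,G], logical=[G,A,B,C,m,E,F]
After op 6 (replace(3, 'l')): offset=6, physical=[A,B,l,m,E,F,G], logical=[G,A,B,l,m,E,F]
After op 7 (rotate(-3)): offset=3, physical=[A,B,l,m,E,F,G], logical=[m,E,F,G,A,B,l]
After op 8 (rotate(+2)): offset=5, physical=[A,B,l,m,E,F,G], logical=[F,G,A,B,l,m,E]
After op 9 (rotate(-1)): offset=4, physical=[A,B,l,m,E,F,G], logical=[E,F,G,A,B,l,m]
After op 10 (rotate(+1)): offset=5, physical=[A,B,l,m,E,F,G], logical=[F,G,A,B,l,m,E]
After op 11 (swap(1, 5)): offset=5, physical=[A,B,l,G,E,F,m], logical=[F,m,A,B,l,G,E]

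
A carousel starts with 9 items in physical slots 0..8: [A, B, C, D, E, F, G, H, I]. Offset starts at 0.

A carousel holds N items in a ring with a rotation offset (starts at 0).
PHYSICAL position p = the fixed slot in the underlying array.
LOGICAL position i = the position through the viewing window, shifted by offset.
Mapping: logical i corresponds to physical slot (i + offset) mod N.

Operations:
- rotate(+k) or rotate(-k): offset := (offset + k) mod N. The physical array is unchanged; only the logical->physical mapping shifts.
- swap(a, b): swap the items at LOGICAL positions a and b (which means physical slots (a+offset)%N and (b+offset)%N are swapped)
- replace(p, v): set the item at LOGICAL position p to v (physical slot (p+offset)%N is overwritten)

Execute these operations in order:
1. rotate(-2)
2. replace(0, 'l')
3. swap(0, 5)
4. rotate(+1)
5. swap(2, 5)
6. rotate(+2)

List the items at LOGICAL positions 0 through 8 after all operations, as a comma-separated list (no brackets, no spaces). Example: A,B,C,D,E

After op 1 (rotate(-2)): offset=7, physical=[A,B,C,D,E,F,G,H,I], logical=[H,I,A,B,C,D,E,F,G]
After op 2 (replace(0, 'l')): offset=7, physical=[A,B,C,D,E,F,G,l,I], logical=[l,I,A,B,C,D,E,F,G]
After op 3 (swap(0, 5)): offset=7, physical=[A,B,C,l,E,F,G,D,I], logical=[D,I,A,B,C,l,E,F,G]
After op 4 (rotate(+1)): offset=8, physical=[A,B,C,l,E,F,G,D,I], logical=[I,A,B,C,l,E,F,G,D]
After op 5 (swap(2, 5)): offset=8, physical=[A,E,C,l,B,F,G,D,I], logical=[I,A,E,C,l,B,F,G,D]
After op 6 (rotate(+2)): offset=1, physical=[A,E,C,l,B,F,G,D,I], logical=[E,C,l,B,F,G,D,I,A]

Answer: E,C,l,B,F,G,D,I,A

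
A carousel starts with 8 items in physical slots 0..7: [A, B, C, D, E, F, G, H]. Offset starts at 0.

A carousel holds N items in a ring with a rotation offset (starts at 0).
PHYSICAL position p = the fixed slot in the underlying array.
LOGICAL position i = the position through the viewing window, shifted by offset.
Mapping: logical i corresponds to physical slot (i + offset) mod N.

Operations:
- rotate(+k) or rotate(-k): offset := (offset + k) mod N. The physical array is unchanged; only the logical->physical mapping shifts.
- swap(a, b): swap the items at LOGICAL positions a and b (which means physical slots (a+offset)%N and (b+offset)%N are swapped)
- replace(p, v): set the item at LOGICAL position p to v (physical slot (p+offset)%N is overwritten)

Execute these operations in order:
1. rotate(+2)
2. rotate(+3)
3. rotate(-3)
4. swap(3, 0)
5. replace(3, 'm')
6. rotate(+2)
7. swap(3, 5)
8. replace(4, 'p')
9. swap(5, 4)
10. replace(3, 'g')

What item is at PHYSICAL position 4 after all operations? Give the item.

Answer: E

Derivation:
After op 1 (rotate(+2)): offset=2, physical=[A,B,C,D,E,F,G,H], logical=[C,D,E,F,G,H,A,B]
After op 2 (rotate(+3)): offset=5, physical=[A,B,C,D,E,F,G,H], logical=[F,G,H,A,B,C,D,E]
After op 3 (rotate(-3)): offset=2, physical=[A,B,C,D,E,F,G,H], logical=[C,D,E,F,G,H,A,B]
After op 4 (swap(3, 0)): offset=2, physical=[A,B,F,D,E,C,G,H], logical=[F,D,E,C,G,H,A,B]
After op 5 (replace(3, 'm')): offset=2, physical=[A,B,F,D,E,m,G,H], logical=[F,D,E,m,G,H,A,B]
After op 6 (rotate(+2)): offset=4, physical=[A,B,F,D,E,m,G,H], logical=[E,m,G,H,A,B,F,D]
After op 7 (swap(3, 5)): offset=4, physical=[A,H,F,D,E,m,G,B], logical=[E,m,G,B,A,H,F,D]
After op 8 (replace(4, 'p')): offset=4, physical=[p,H,F,D,E,m,G,B], logical=[E,m,G,B,p,H,F,D]
After op 9 (swap(5, 4)): offset=4, physical=[H,p,F,D,E,m,G,B], logical=[E,m,G,B,H,p,F,D]
After op 10 (replace(3, 'g')): offset=4, physical=[H,p,F,D,E,m,G,g], logical=[E,m,G,g,H,p,F,D]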